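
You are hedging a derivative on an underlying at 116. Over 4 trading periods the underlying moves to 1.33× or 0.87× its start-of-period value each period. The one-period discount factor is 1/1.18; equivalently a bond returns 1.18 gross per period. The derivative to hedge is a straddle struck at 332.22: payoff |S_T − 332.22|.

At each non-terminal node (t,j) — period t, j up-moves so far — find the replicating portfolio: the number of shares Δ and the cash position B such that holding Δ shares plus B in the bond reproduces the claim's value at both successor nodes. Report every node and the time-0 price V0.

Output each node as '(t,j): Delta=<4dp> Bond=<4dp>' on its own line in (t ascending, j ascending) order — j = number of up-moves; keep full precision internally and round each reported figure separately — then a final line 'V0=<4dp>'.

Under the risk-neutral measure, an up-move has probability p* = (R−d)/(u−d) = 0.6739 and values discount at R = 1.18.
Terminal payoffs: V(4,0)=265.7639, V(4,1)=230.6262, V(4,2)=176.9099, V(4,3)=94.7919, V(4,4)=30.7448
(3,0): S=76.3863. Δ = (V_up−V_dn)/(S_up−S_dn) = (230.6262−265.7639)/(101.5938−66.4561) = -1.0000. V = [p*·230.6262 + (1−p*)·265.7639]/1.18 = 205.1560. B = V − Δ·S = 281.5424.
(3,1): S=116.7745. Δ = (V_up−V_dn)/(S_up−S_dn) = (176.9099−230.6262)/(155.3101−101.5938) = -1.0000. V = [p*·176.9099 + (1−p*)·230.6262]/1.18 = 164.7678. B = V − Δ·S = 281.5424.
(3,2): S=178.5174. Δ = (V_up−V_dn)/(S_up−S_dn) = (94.7919−176.9099)/(237.4281−155.3101) = -1.0000. V = [p*·94.7919 + (1−p*)·176.9099]/1.18 = 103.0250. B = V − Δ·S = 281.5424.
(3,3): S=272.9059. Δ = (V_up−V_dn)/(S_up−S_dn) = (30.7448−94.7919)/(362.9648−237.4281) = -0.5102. V = [p*·30.7448 + (1−p*)·94.7919]/1.18 = 43.7540. B = V − Δ·S = 182.9867.
(2,0): S=87.8004. Δ = (V_up−V_dn)/(S_up−S_dn) = (164.7678−205.1560)/(116.7745−76.3863) = -1.0000. V = [p*·164.7678 + (1−p*)·205.1560]/1.18 = 150.7948. B = V − Δ·S = 238.5952.
(2,1): S=134.2236. Δ = (V_up−V_dn)/(S_up−S_dn) = (103.0250−164.7678)/(178.5174−116.7745) = -1.0000. V = [p*·103.0250 + (1−p*)·164.7678]/1.18 = 104.3716. B = V − Δ·S = 238.5952.
(2,2): S=205.1924. Δ = (V_up−V_dn)/(S_up−S_dn) = (43.7540−103.0250)/(272.9059−178.5174) = -0.6279. V = [p*·43.7540 + (1−p*)·103.0250]/1.18 = 53.4589. B = V − Δ·S = 182.3088.
(1,0): S=100.9200. Δ = (V_up−V_dn)/(S_up−S_dn) = (104.3716−150.7948)/(134.2236−87.8004) = -1.0000. V = [p*·104.3716 + (1−p*)·150.7948]/1.18 = 101.2793. B = V − Δ·S = 202.1993.
(1,1): S=154.2800. Δ = (V_up−V_dn)/(S_up−S_dn) = (53.4589−104.3716)/(205.1924−134.2236) = -0.7174. V = [p*·53.4589 + (1−p*)·104.3716]/1.18 = 59.3736. B = V − Δ·S = 170.0535.
(0,0): S=116.0000. Δ = (V_up−V_dn)/(S_up−S_dn) = (59.3736−101.2793)/(154.2800−100.9200) = -0.7853. V = [p*·59.3736 + (1−p*)·101.2793]/1.18 = 61.8971. B = V − Δ·S = 152.9965.
Self-financing check: at every node Δ·S+B equals the discounted successor values.

(0,0): Delta=-0.7853 Bond=152.9965
(1,0): Delta=-1.0000 Bond=202.1993
(1,1): Delta=-0.7174 Bond=170.0535
(2,0): Delta=-1.0000 Bond=238.5952
(2,1): Delta=-1.0000 Bond=238.5952
(2,2): Delta=-0.6279 Bond=182.3088
(3,0): Delta=-1.0000 Bond=281.5424
(3,1): Delta=-1.0000 Bond=281.5424
(3,2): Delta=-1.0000 Bond=281.5424
(3,3): Delta=-0.5102 Bond=182.9867
V0=61.8971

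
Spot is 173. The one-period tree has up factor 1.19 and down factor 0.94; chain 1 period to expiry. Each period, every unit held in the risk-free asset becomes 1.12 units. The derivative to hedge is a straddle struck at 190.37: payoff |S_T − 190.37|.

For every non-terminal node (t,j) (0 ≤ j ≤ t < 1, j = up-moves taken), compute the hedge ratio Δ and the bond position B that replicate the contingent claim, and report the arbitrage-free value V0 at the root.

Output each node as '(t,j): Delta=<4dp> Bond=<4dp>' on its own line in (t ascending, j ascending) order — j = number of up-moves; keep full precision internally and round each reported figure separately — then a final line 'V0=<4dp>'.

(0,0): Delta=-0.2832 Bond=65.9018
V0=16.9018

The replicating-portfolio and risk-neutral prices coincide; use p* = (1.12−0.94)/(1.19−0.94) = 0.7200 for the latter.
At expiry t=1: V(1,0)=27.7500, V(1,1)=15.5000
Node (0,0) S=173.0000: V=(p*·15.5000+(1−p*)·27.7500)/1.12=16.9018; Δ=(15.5000−27.7500)/(205.8700−162.6200)=-0.2832; B=V−Δ·S=65.9018
The time-0 hedge costs 16.9018, which is the no-arbitrage price.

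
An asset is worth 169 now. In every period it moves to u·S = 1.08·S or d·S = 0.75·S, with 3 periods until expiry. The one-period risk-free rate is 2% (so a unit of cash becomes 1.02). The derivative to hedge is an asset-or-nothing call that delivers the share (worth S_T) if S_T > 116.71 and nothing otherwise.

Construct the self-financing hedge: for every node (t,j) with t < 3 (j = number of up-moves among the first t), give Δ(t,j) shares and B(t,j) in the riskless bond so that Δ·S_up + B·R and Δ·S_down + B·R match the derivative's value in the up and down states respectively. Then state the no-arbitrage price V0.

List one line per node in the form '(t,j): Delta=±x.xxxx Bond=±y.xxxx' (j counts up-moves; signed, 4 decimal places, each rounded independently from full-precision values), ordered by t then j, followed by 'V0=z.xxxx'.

Under the risk-neutral measure, an up-move has probability p* = (R−d)/(u−d) = 0.8182 and values discount at R = 1.02.
At expiry t=3: V(3,0)=0.0000, V(3,1)=0.0000, V(3,2)=147.8412, V(3,3)=212.8913
  t=2,j=0: stock 95.0625 → up 102.6675 (V=0.0000), down 71.2969 (V=0.0000). Price 0.0000; hedge Δ=0.0000, bond B=0.0000.
  t=2,j=1: stock 136.8900 → up 147.8412 (V=147.8412), down 102.6675 (V=0.0000). Price 118.5892; hedge Δ=3.2727, bond B=-329.4144.
  t=2,j=2: stock 197.1216 → up 212.8913 (V=212.8913), down 147.8412 (V=147.8412). Price 197.1216; hedge Δ=1.0000, bond B=0.0000.
  t=1,j=0: stock 126.7500 → up 136.8900 (V=118.5892), down 95.0625 (V=0.0000). Price 95.1250; hedge Δ=2.8352, bond B=-264.2362.
  t=1,j=1: stock 182.5200 → up 197.1216 (V=197.1216), down 136.8900 (V=118.5892). Price 179.2578; hedge Δ=1.3038, bond B=-58.7192.
  t=0,j=0: stock 169.0000 → up 182.5200 (V=179.2578), down 126.7500 (V=95.1250). Price 160.7460; hedge Δ=1.5086, bond B=-94.2018.
The time-0 hedge costs 160.7460, which is the no-arbitrage price.

(0,0): Delta=1.5086 Bond=-94.2018
(1,0): Delta=2.8352 Bond=-264.2362
(1,1): Delta=1.3038 Bond=-58.7192
(2,0): Delta=0.0000 Bond=0.0000
(2,1): Delta=3.2727 Bond=-329.4144
(2,2): Delta=1.0000 Bond=0.0000
V0=160.7460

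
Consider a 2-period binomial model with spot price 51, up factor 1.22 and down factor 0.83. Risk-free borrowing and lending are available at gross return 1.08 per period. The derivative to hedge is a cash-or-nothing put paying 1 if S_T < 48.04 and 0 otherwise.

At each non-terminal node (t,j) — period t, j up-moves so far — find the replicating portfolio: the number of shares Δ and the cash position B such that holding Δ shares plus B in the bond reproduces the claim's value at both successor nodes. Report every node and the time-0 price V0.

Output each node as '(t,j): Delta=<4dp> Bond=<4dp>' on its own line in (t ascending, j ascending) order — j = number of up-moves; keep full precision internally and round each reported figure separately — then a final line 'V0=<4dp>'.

Risk-neutral probability p* = (R−d)/(u−d) = (1.08−0.83)/(1.22−0.83) = 0.6410.
Terminal values V(2,·): V(2,0)=1.0000, V(2,1)=0.0000, V(2,2)=0.0000
Node (1,0) S=42.3300: V=(p*·0.0000+(1−p*)·1.0000)/1.08=0.3324; Δ=(0.0000−1.0000)/(51.6426−35.1339)=-0.0606; B=V−Δ·S=2.8965
Node (1,1) S=62.2200: V=(p*·0.0000+(1−p*)·0.0000)/1.08=0.0000; Δ=(0.0000−0.0000)/(75.9084−51.6426)=0.0000; B=V−Δ·S=0.0000
Node (0,0) S=51.0000: V=(p*·0.0000+(1−p*)·0.3324)/1.08=0.1105; Δ=(0.0000−0.3324)/(62.2200−42.3300)=-0.0167; B=V−Δ·S=0.9627
Root portfolio cost Δ·51+B reproduces V0=0.1105.

(0,0): Delta=-0.0167 Bond=0.9627
(1,0): Delta=-0.0606 Bond=2.8965
(1,1): Delta=0.0000 Bond=0.0000
V0=0.1105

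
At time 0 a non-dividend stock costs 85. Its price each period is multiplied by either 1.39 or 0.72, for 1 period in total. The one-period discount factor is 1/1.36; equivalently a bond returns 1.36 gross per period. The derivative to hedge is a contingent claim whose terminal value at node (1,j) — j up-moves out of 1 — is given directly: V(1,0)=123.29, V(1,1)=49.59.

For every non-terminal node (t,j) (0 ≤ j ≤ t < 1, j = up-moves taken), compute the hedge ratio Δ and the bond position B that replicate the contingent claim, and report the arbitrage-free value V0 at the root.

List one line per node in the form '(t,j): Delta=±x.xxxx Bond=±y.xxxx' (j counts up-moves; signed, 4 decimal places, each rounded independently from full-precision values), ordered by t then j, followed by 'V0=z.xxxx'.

(0,0): Delta=-1.2941 Bond=148.8897
V0=38.8897

Risk-neutral probability p* = (R−d)/(u−d) = (1.36−0.72)/(1.39−0.72) = 0.9552.
At expiry t=1: V(1,0)=123.2900, V(1,1)=49.5900
(0,0): S=85.0000. Δ = (V_up−V_dn)/(S_up−S_dn) = (49.5900−123.2900)/(118.1500−61.2000) = -1.2941. V = [p*·49.5900 + (1−p*)·123.2900]/1.36 = 38.8897. B = V − Δ·S = 148.8897.
Each (Δ,B) replicates both successor values, so the strategy is self-financing and V0 is arbitrage-free.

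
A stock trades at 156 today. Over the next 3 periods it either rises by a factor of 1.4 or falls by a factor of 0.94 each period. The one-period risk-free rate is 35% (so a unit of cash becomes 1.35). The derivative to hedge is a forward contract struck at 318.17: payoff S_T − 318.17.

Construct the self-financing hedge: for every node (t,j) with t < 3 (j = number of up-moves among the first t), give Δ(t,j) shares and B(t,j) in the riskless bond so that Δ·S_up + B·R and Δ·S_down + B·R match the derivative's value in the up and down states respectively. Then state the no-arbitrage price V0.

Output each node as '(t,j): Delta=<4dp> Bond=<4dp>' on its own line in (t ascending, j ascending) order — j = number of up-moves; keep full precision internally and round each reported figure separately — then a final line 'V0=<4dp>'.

Risk-neutral probability p* = (R−d)/(u−d) = (1.35−0.94)/(1.4−0.94) = 0.8913.
Terminal values V(3,·): V(3,0)=-188.5989, V(3,1)=-125.1918, V(3,2)=-30.7556, V(3,3)=109.8940
(2,0): S=137.8416. Δ = (V_up−V_dn)/(S_up−S_dn) = (-125.1918−-188.5989)/(192.9782−129.5711) = 1.0000. V = [p*·-125.1918 + (1−p*)·-188.5989]/1.35 = -97.8399. B = V − Δ·S = -235.6815.
(2,1): S=205.2960. Δ = (V_up−V_dn)/(S_up−S_dn) = (-30.7556−-125.1918)/(287.4144−192.9782) = 1.0000. V = [p*·-30.7556 + (1−p*)·-125.1918]/1.35 = -30.3855. B = V − Δ·S = -235.6815.
(2,2): S=305.7600. Δ = (V_up−V_dn)/(S_up−S_dn) = (109.8940−-30.7556)/(428.0640−287.4144) = 1.0000. V = [p*·109.8940 + (1−p*)·-30.7556]/1.35 = 70.0785. B = V − Δ·S = -235.6815.
(1,0): S=146.6400. Δ = (V_up−V_dn)/(S_up−S_dn) = (-30.3855−-97.8399)/(205.2960−137.8416) = 1.0000. V = [p*·-30.3855 + (1−p*)·-97.8399]/1.35 = -27.9389. B = V − Δ·S = -174.5789.
(1,1): S=218.4000. Δ = (V_up−V_dn)/(S_up−S_dn) = (70.0785−-30.3855)/(305.7600−205.2960) = 1.0000. V = [p*·70.0785 + (1−p*)·-30.3855]/1.35 = 43.8211. B = V − Δ·S = -174.5789.
(0,0): S=156.0000. Δ = (V_up−V_dn)/(S_up−S_dn) = (43.8211−-27.9389)/(218.4000−146.6400) = 1.0000. V = [p*·43.8211 + (1−p*)·-27.9389]/1.35 = 26.6823. B = V − Δ·S = -129.3177.
Check: Δ(0,0)·S0 + B(0,0) = 26.6823 = V0.

(0,0): Delta=1.0000 Bond=-129.3177
(1,0): Delta=1.0000 Bond=-174.5789
(1,1): Delta=1.0000 Bond=-174.5789
(2,0): Delta=1.0000 Bond=-235.6815
(2,1): Delta=1.0000 Bond=-235.6815
(2,2): Delta=1.0000 Bond=-235.6815
V0=26.6823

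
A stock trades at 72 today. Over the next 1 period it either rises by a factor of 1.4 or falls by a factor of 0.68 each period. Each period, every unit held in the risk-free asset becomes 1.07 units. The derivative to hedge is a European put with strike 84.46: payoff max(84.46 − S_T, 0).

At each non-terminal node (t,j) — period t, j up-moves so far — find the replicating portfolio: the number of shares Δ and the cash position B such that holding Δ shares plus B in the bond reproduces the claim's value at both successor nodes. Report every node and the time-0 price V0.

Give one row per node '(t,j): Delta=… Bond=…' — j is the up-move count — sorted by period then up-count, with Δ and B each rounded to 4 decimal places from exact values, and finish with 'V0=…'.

Since d<R<u, set p* = (R−d)/(u−d) = 0.5417; price each node as the discounted p*-expectation of its children.
Terminal values V(1,·): V(1,0)=35.5000, V(1,1)=0.0000
  t=0,j=0: stock 72.0000 → up 100.8000 (V=0.0000), down 48.9600 (V=35.5000). Price 15.2064; hedge Δ=-0.6848, bond B=64.5119.
Each (Δ,B) replicates both successor values, so the strategy is self-financing and V0 is arbitrage-free.

(0,0): Delta=-0.6848 Bond=64.5119
V0=15.2064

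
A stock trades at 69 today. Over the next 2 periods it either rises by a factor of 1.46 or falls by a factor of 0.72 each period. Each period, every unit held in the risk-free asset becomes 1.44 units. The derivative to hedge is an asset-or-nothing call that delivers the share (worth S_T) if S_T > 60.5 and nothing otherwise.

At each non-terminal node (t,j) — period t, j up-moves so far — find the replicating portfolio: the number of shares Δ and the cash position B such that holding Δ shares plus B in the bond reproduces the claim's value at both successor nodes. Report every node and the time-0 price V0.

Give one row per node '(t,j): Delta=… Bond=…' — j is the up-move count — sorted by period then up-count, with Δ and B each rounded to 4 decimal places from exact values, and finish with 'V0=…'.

(0,0): Delta=1.0131 Bond=-0.9198
(1,0): Delta=1.9730 Bond=-49.0086
(1,1): Delta=1.0000 Bond=0.0000
V0=68.9874

Since d<R<u, set p* = (R−d)/(u−d) = 0.9730; price each node as the discounted p*-expectation of its children.
Terminal values V(2,·): V(2,0)=0.0000, V(2,1)=72.5328, V(2,2)=147.0804
(1,0): S=49.6800. Δ = (V_up−V_dn)/(S_up−S_dn) = (72.5328−0.0000)/(72.5328−35.7696) = 1.9730. V = [p*·72.5328 + (1−p*)·0.0000]/1.44 = 49.0086. B = V − Δ·S = -49.0086.
(1,1): S=100.7400. Δ = (V_up−V_dn)/(S_up−S_dn) = (147.0804−72.5328)/(147.0804−72.5328) = 1.0000. V = [p*·147.0804 + (1−p*)·72.5328]/1.44 = 100.7400. B = V − Δ·S = 0.0000.
(0,0): S=69.0000. Δ = (V_up−V_dn)/(S_up−S_dn) = (100.7400−49.0086)/(100.7400−49.6800) = 1.0131. V = [p*·100.7400 + (1−p*)·49.0086]/1.44 = 68.9874. B = V − Δ·S = -0.9198.
Root portfolio cost Δ·69+B reproduces V0=68.9874.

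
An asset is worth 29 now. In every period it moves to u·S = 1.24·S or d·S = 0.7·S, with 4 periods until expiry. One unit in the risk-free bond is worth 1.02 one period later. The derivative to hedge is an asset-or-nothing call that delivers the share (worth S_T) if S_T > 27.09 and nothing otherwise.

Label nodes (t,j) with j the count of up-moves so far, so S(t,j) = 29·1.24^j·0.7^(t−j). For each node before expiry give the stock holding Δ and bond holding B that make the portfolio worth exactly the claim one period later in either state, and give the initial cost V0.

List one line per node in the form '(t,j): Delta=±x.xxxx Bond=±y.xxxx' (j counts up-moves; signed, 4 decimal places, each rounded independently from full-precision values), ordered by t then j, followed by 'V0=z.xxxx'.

(0,0): Delta=1.3735 Bond=-19.8942
(1,0): Delta=1.1917 Bond=-16.6026
(1,1): Delta=1.4440 Bond=-22.8286
(2,0): Delta=0.0000 Bond=0.0000
(2,1): Delta=1.6543 Bond=-28.5773
(2,2): Delta=1.3624 Bond=-19.6469
(3,0): Delta=0.0000 Bond=0.0000
(3,1): Delta=0.0000 Bond=0.0000
(3,2): Delta=2.2963 Bond=-49.1887
(3,3): Delta=1.0000 Bond=0.0000
V0=19.9371

No-arbitrage ⇒ martingale measure with p* = (R−d)/(u−d) = 0.5926.
At expiry t=4: V(4,0)=0.0000, V(4,1)=0.0000, V(4,2)=0.0000, V(4,3)=38.7045, V(4,4)=68.5622
Node (3,0) S=9.9470: V=(p*·0.0000+(1−p*)·0.0000)/1.02=0.0000; Δ=(0.0000−0.0000)/(12.3343−6.9629)=0.0000; B=V−Δ·S=0.0000
Node (3,1) S=17.6204: V=(p*·0.0000+(1−p*)·0.0000)/1.02=0.0000; Δ=(0.0000−0.0000)/(21.8493−12.3343)=0.0000; B=V−Δ·S=0.0000
Node (3,2) S=31.2133: V=(p*·38.7045+(1−p*)·0.0000)/1.02=22.4863; Δ=(38.7045−0.0000)/(38.7045−21.8493)=2.2963; B=V−Δ·S=-49.1887
Node (3,3) S=55.2921: V=(p*·68.5622+(1−p*)·38.7045)/1.02=55.2921; Δ=(68.5622−38.7045)/(68.5622−38.7045)=1.0000; B=V−Δ·S=0.0000
Node (2,0) S=14.2100: V=(p*·0.0000+(1−p*)·0.0000)/1.02=0.0000; Δ=(0.0000−0.0000)/(17.6204−9.9470)=0.0000; B=V−Δ·S=0.0000
Node (2,1) S=25.1720: V=(p*·22.4863+(1−p*)·0.0000)/1.02=13.0639; Δ=(22.4863−0.0000)/(31.2133−17.6204)=1.6543; B=V−Δ·S=-28.5773
Node (2,2) S=44.5904: V=(p*·55.2921+(1−p*)·22.4863)/1.02=41.1047; Δ=(55.2921−22.4863)/(55.2921−31.2133)=1.3624; B=V−Δ·S=-19.6469
Node (1,0) S=20.3000: V=(p*·13.0639+(1−p*)·0.0000)/1.02=7.5898; Δ=(13.0639−0.0000)/(25.1720−14.2100)=1.1917; B=V−Δ·S=-16.6026
Node (1,1) S=35.9600: V=(p*·41.1047+(1−p*)·13.0639)/1.02=29.0987; Δ=(41.1047−13.0639)/(44.5904−25.1720)=1.4440; B=V−Δ·S=-22.8286
Node (0,0) S=29.0000: V=(p*·29.0987+(1−p*)·7.5898)/1.02=19.9371; Δ=(29.0987−7.5898)/(35.9600−20.3000)=1.3735; B=V−Δ·S=-19.8942
Root portfolio cost Δ·29+B reproduces V0=19.9371.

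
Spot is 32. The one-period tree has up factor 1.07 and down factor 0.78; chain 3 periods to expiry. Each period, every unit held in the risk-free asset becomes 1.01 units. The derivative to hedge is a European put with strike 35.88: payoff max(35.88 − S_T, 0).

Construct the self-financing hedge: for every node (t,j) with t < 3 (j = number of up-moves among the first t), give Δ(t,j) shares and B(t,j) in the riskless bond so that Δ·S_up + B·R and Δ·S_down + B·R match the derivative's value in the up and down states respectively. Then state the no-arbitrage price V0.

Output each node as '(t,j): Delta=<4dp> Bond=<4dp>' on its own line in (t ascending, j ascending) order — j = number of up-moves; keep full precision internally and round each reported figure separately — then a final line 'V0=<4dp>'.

(0,0): Delta=-0.7793 Bond=29.3708
(1,0): Delta=-1.0000 Bond=35.1730
(1,1): Delta=-0.7373 Bond=28.2276
(2,0): Delta=-1.0000 Bond=35.5248
(2,1): Delta=-1.0000 Bond=35.5248
(2,2): Delta=-0.6874 Bond=26.6798
V0=4.4330

Under the risk-neutral measure, an up-move has probability p* = (R−d)/(u−d) = 0.7931 and values discount at R = 1.01.
Payoff layer (t=3): V(3,0)=20.6943, V(3,1)=15.0484, V(3,2)=7.3033, V(3,3)=0.0000
Node (2,0) S=19.4688: V=(p*·15.0484+(1−p*)·20.6943)/1.01=16.0560; Δ=(15.0484−20.6943)/(20.8316−15.1857)=-1.0000; B=V−Δ·S=35.5248
Node (2,1) S=26.7072: V=(p*·7.3033+(1−p*)·15.0484)/1.01=8.8176; Δ=(7.3033−15.0484)/(28.5767−20.8316)=-1.0000; B=V−Δ·S=35.5248
Node (2,2) S=36.6368: V=(p*·0.0000+(1−p*)·7.3033)/1.01=1.4961; Δ=(0.0000−7.3033)/(39.2014−28.5767)=-0.6874; B=V−Δ·S=26.6798
Node (1,0) S=24.9600: V=(p*·8.8176+(1−p*)·16.0560)/1.01=10.2130; Δ=(8.8176−16.0560)/(26.7072−19.4688)=-1.0000; B=V−Δ·S=35.1730
Node (1,1) S=34.2400: V=(p*·1.4961+(1−p*)·8.8176)/1.01=2.9810; Δ=(1.4961−8.8176)/(36.6368−26.7072)=-0.7373; B=V−Δ·S=28.2276
Node (0,0) S=32.0000: V=(p*·2.9810+(1−p*)·10.2130)/1.01=4.4330; Δ=(2.9810−10.2130)/(34.2400−24.9600)=-0.7793; B=V−Δ·S=29.3708
Self-financing check: at every node Δ·S+B equals the discounted successor values.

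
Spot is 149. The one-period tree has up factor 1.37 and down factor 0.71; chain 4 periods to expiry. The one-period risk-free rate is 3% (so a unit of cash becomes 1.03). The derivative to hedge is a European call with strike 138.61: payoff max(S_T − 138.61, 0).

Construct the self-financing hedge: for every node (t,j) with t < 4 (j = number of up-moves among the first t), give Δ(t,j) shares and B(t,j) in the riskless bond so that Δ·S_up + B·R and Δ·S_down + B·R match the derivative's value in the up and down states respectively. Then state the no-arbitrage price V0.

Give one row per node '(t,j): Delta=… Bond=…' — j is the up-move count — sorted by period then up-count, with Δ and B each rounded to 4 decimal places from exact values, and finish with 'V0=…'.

Under the risk-neutral measure, an up-move has probability p* = (R−d)/(u−d) = 0.4848 and values discount at R = 1.03.
Terminal values V(4,·): V(4,0)=0.0000, V(4,1)=0.0000, V(4,2)=2.3656, V(4,3)=133.4134, V(4,4)=386.2803
(3,0): S=53.3287. Δ = (V_up−V_dn)/(S_up−S_dn) = (0.0000−0.0000)/(73.0604−37.8634) = 0.0000. V = [p*·0.0000 + (1−p*)·0.0000]/1.03 = 0.0000. B = V − Δ·S = 0.0000.
(3,1): S=102.9019. Δ = (V_up−V_dn)/(S_up−S_dn) = (2.3656−0.0000)/(140.9756−73.0604) = 0.0348. V = [p*·2.3656 + (1−p*)·0.0000]/1.03 = 1.1136. B = V − Δ·S = -2.4707.
(3,2): S=198.5573. Δ = (V_up−V_dn)/(S_up−S_dn) = (133.4134−2.3656)/(272.0234−140.9756) = 1.0000. V = [p*·133.4134 + (1−p*)·2.3656]/1.03 = 63.9844. B = V − Δ·S = -134.5728.
(3,3): S=383.1316. Δ = (V_up−V_dn)/(S_up−S_dn) = (386.2803−133.4134)/(524.8903−272.0234) = 1.0000. V = [p*·386.2803 + (1−p*)·133.4134]/1.03 = 248.5588. B = V − Δ·S = -134.5728.
(2,0): S=75.1109. Δ = (V_up−V_dn)/(S_up−S_dn) = (1.1136−0.0000)/(102.9019−53.3287) = 0.0225. V = [p*·1.1136 + (1−p*)·0.0000]/1.03 = 0.5242. B = V − Δ·S = -1.1630.
(2,1): S=144.9323. Δ = (V_up−V_dn)/(S_up−S_dn) = (63.9844−1.1136)/(198.5573−102.9019) = 0.6573. V = [p*·63.9844 + (1−p*)·1.1136]/1.03 = 30.6761. B = V − Δ·S = -64.5827.
(2,2): S=279.6581. Δ = (V_up−V_dn)/(S_up−S_dn) = (248.5588−63.9844)/(383.1316−198.5573) = 1.0000. V = [p*·248.5588 + (1−p*)·63.9844]/1.03 = 149.0049. B = V − Δ·S = -130.6532.
(1,0): S=105.7900. Δ = (V_up−V_dn)/(S_up−S_dn) = (30.6761−0.5242)/(144.9323−75.1109) = 0.4318. V = [p*·30.6761 + (1−p*)·0.5242]/1.03 = 14.7022. B = V − Δ·S = -30.9825.
(1,1): S=204.1300. Δ = (V_up−V_dn)/(S_up−S_dn) = (149.0049−30.6761)/(279.6581−144.9323) = 0.8783. V = [p*·149.0049 + (1−p*)·30.6761]/1.03 = 85.4832. B = V − Δ·S = -93.8028.
(0,0): S=149.0000. Δ = (V_up−V_dn)/(S_up−S_dn) = (85.4832−14.7022)/(204.1300−105.7900) = 0.7198. V = [p*·85.4832 + (1−p*)·14.7022]/1.03 = 47.5925. B = V − Δ·S = -59.6513.
The time-0 hedge costs 47.5925, which is the no-arbitrage price.

(0,0): Delta=0.7198 Bond=-59.6513
(1,0): Delta=0.4318 Bond=-30.9825
(1,1): Delta=0.8783 Bond=-93.8028
(2,0): Delta=0.0225 Bond=-1.1630
(2,1): Delta=0.6573 Bond=-64.5827
(2,2): Delta=1.0000 Bond=-130.6532
(3,0): Delta=0.0000 Bond=0.0000
(3,1): Delta=0.0348 Bond=-2.4707
(3,2): Delta=1.0000 Bond=-134.5728
(3,3): Delta=1.0000 Bond=-134.5728
V0=47.5925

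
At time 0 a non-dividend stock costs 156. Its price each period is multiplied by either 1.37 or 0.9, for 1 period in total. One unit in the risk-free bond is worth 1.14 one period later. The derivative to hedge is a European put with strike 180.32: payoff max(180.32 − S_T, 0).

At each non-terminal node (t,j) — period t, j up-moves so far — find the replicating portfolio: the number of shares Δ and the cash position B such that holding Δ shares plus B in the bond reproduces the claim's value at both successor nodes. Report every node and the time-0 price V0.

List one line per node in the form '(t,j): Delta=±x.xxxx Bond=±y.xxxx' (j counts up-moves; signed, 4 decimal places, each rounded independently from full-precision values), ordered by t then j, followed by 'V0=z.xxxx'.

Since d<R<u, set p* = (R−d)/(u−d) = 0.5106; price each node as the discounted p*-expectation of its children.
At expiry t=1: V(1,0)=39.9200, V(1,1)=0.0000
(0,0): S=156.0000. Δ = (V_up−V_dn)/(S_up−S_dn) = (0.0000−39.9200)/(213.7200−140.4000) = -0.5445. V = [p*·0.0000 + (1−p*)·39.9200]/1.14 = 17.1362. B = V − Δ·S = 102.0724.
Each (Δ,B) replicates both successor values, so the strategy is self-financing and V0 is arbitrage-free.

(0,0): Delta=-0.5445 Bond=102.0724
V0=17.1362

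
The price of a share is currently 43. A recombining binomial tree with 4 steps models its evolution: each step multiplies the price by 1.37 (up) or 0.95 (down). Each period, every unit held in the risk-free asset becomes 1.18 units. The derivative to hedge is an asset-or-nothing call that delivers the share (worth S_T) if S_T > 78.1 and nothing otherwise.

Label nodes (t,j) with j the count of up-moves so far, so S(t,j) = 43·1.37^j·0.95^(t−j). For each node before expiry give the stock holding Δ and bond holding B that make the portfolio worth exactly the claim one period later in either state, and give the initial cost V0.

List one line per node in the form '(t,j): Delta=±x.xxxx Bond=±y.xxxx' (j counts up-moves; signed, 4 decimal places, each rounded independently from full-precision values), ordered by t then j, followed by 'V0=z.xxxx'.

The replicating-portfolio and risk-neutral prices coincide; use p* = (1.18−0.95)/(1.37−0.95) = 0.5476 for the latter.
At expiry t=4: V(4,0)=0.0000, V(4,1)=0.0000, V(4,2)=0.0000, V(4,3)=105.0398, V(4,4)=151.4784
Node (3,0) S=36.8671: V=(p*·0.0000+(1−p*)·0.0000)/1.18=0.0000; Δ=(0.0000−0.0000)/(50.5080−35.0238)=0.0000; B=V−Δ·S=0.0000
Node (3,1) S=53.1663: V=(p*·0.0000+(1−p*)·0.0000)/1.18=0.0000; Δ=(0.0000−0.0000)/(72.8378−50.5080)=0.0000; B=V−Δ·S=0.0000
Node (3,2) S=76.6714: V=(p*·105.0398+(1−p*)·0.0000)/1.18=48.7473; Δ=(105.0398−0.0000)/(105.0398−72.8378)=3.2619; B=V−Δ·S=-201.3474
Node (3,3) S=110.5682: V=(p*·151.4784+(1−p*)·105.0398)/1.18=110.5682; Δ=(151.4784−105.0398)/(151.4784−105.0398)=1.0000; B=V−Δ·S=0.0000
Node (2,0) S=38.8075: V=(p*·0.0000+(1−p*)·0.0000)/1.18=0.0000; Δ=(0.0000−0.0000)/(53.1663−36.8671)=0.0000; B=V−Δ·S=0.0000
Node (2,1) S=55.9645: V=(p*·48.7473+(1−p*)·0.0000)/1.18=22.6228; Δ=(48.7473−0.0000)/(76.6714−53.1663)=2.0739; B=V−Δ·S=-93.4421
Node (2,2) S=80.7067: V=(p*·110.5682+(1−p*)·48.7473)/1.18=70.0013; Δ=(110.5682−48.7473)/(110.5682−76.6714)=1.8238; B=V−Δ·S=-77.1913
Node (1,0) S=40.8500: V=(p*·22.6228+(1−p*)·0.0000)/1.18=10.4989; Δ=(22.6228−0.0000)/(55.9645−38.8075)=1.3186; B=V−Δ·S=-43.3650
Node (1,1) S=58.9100: V=(p*·70.0013+(1−p*)·22.6228)/1.18=41.1595; Δ=(70.0013−22.6228)/(80.7067−55.9645)=1.9149; B=V−Δ·S=-71.6465
Node (0,0) S=43.0000: V=(p*·41.1595+(1−p*)·10.4989)/1.18=23.1265; Δ=(41.1595−10.4989)/(58.9100−40.8500)=1.6977; B=V−Δ·S=-49.8750
Check: Δ(0,0)·S0 + B(0,0) = 23.1265 = V0.

(0,0): Delta=1.6977 Bond=-49.8750
(1,0): Delta=1.3186 Bond=-43.3650
(1,1): Delta=1.9149 Bond=-71.6465
(2,0): Delta=0.0000 Bond=0.0000
(2,1): Delta=2.0739 Bond=-93.4421
(2,2): Delta=1.8238 Bond=-77.1913
(3,0): Delta=0.0000 Bond=0.0000
(3,1): Delta=0.0000 Bond=0.0000
(3,2): Delta=3.2619 Bond=-201.3474
(3,3): Delta=1.0000 Bond=0.0000
V0=23.1265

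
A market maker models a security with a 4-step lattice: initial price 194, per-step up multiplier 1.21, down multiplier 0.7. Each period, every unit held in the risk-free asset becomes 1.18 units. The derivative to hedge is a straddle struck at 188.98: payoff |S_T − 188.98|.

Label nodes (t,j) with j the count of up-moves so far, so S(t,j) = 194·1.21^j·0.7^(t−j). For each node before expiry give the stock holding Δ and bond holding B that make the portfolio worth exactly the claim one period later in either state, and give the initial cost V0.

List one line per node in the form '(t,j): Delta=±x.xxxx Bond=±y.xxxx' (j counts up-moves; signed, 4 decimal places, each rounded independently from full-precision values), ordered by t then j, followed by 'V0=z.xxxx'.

The replicating-portfolio and risk-neutral prices coincide; use p* = (1.18−0.7)/(1.21−0.7) = 0.9412 for the latter.
Terminal payoffs: V(4,0)=142.4006, V(4,1)=108.4642, V(4,2)=49.8027, V(4,3)=51.5980, V(4,4)=226.8762
  t=3,j=0: stock 66.5420 → up 80.5158 (V=108.4642), down 46.5794 (V=142.4006). Price 93.6105; hedge Δ=-1.0000, bond B=160.1525.
  t=3,j=1: stock 115.0226 → up 139.1773 (V=49.8027), down 80.5158 (V=108.4642). Price 45.1299; hedge Δ=-1.0000, bond B=160.1525.
  t=3,j=2: stock 198.8248 → up 240.5780 (V=51.5980), down 139.1773 (V=49.8027). Price 43.6376; hedge Δ=0.0177, bond B=40.1174.
  t=3,j=3: stock 343.6828 → up 415.8562 (V=226.8762), down 240.5780 (V=51.5980). Price 183.5303; hedge Δ=1.0000, bond B=-160.1525.
  t=2,j=0: stock 95.0600 → up 115.0226 (V=45.1299), down 66.5420 (V=93.6105). Price 40.6625; hedge Δ=-1.0000, bond B=135.7225.
  t=2,j=1: stock 164.3180 → up 198.8248 (V=43.6376), down 115.0226 (V=45.1299). Price 37.0554; hedge Δ=-0.0178, bond B=39.9816.
  t=2,j=2: stock 284.0354 → up 343.6828 (V=183.5303), down 198.8248 (V=43.6376). Price 148.5604; hedge Δ=0.9657, bond B=-125.7389.
  t=1,j=0: stock 135.8000 → up 164.3180 (V=37.0554), down 95.0600 (V=40.6625). Price 31.5827; hedge Δ=-0.0521, bond B=38.6554.
  t=1,j=1: stock 234.7400 → up 284.0354 (V=148.5604), down 164.3180 (V=37.0554). Price 120.3401; hedge Δ=0.9314, bond B=-98.2972.
  t=0,j=0: stock 194.0000 → up 234.7400 (V=120.3401), down 135.8000 (V=31.5827). Price 97.5585; hedge Δ=0.8971, bond B=-76.4756.
Self-financing check: at every node Δ·S+B equals the discounted successor values.

(0,0): Delta=0.8971 Bond=-76.4756
(1,0): Delta=-0.0521 Bond=38.6554
(1,1): Delta=0.9314 Bond=-98.2972
(2,0): Delta=-1.0000 Bond=135.7225
(2,1): Delta=-0.0178 Bond=39.9816
(2,2): Delta=0.9657 Bond=-125.7389
(3,0): Delta=-1.0000 Bond=160.1525
(3,1): Delta=-1.0000 Bond=160.1525
(3,2): Delta=0.0177 Bond=40.1174
(3,3): Delta=1.0000 Bond=-160.1525
V0=97.5585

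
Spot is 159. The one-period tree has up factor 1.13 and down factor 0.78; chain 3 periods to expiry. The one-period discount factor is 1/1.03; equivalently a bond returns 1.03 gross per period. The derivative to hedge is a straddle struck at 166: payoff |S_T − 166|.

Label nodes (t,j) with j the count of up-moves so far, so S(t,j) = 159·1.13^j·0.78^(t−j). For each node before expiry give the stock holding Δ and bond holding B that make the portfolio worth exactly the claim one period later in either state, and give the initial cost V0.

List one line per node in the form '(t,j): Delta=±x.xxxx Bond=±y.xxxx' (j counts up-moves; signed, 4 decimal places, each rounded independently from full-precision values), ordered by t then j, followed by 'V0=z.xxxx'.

(0,0): Delta=0.0961 Bond=19.9301
(1,0): Delta=-1.0000 Bond=156.4709
(1,1): Delta=0.3988 Bond=-33.8491
(2,0): Delta=-1.0000 Bond=161.1650
(2,1): Delta=-1.0000 Bond=161.1650
(2,2): Delta=0.7850 Bond=-113.2765
V0=35.2159

The replicating-portfolio and risk-neutral prices coincide; use p* = (1.03−0.78)/(1.13−0.78) = 0.7143 for the latter.
Terminal values V(3,·): V(3,0)=90.5462, V(3,1)=56.6888, V(3,2)=7.6389, V(3,3)=63.4206
(2,0): S=96.7356. Δ = (V_up−V_dn)/(S_up−S_dn) = (56.6888−90.5462)/(109.3112−75.4538) = -1.0000. V = [p*·56.6888 + (1−p*)·90.5462]/1.03 = 64.4294. B = V − Δ·S = 161.1650.
(2,1): S=140.1426. Δ = (V_up−V_dn)/(S_up−S_dn) = (7.6389−56.6888)/(158.3611−109.3112) = -1.0000. V = [p*·7.6389 + (1−p*)·56.6888]/1.03 = 21.0224. B = V − Δ·S = 161.1650.
(2,2): S=203.0271. Δ = (V_up−V_dn)/(S_up−S_dn) = (63.4206−7.6389)/(229.4206−158.3611) = 0.7850. V = [p*·63.4206 + (1−p*)·7.6389]/1.03 = 46.1000. B = V − Δ·S = -113.2765.
(1,0): S=124.0200. Δ = (V_up−V_dn)/(S_up−S_dn) = (21.0224−64.4294)/(140.1426−96.7356) = -1.0000. V = [p*·21.0224 + (1−p*)·64.4294]/1.03 = 32.4509. B = V − Δ·S = 156.4709.
(1,1): S=179.6700. Δ = (V_up−V_dn)/(S_up−S_dn) = (46.1000−21.0224)/(203.0271−140.1426) = 0.3988. V = [p*·46.1000 + (1−p*)·21.0224]/1.03 = 37.8009. B = V − Δ·S = -33.8491.
(0,0): S=159.0000. Δ = (V_up−V_dn)/(S_up−S_dn) = (37.8009−32.4509)/(179.6700−124.0200) = 0.0961. V = [p*·37.8009 + (1−p*)·32.4509]/1.03 = 35.2159. B = V − Δ·S = 19.9301.
Each (Δ,B) replicates both successor values, so the strategy is self-financing and V0 is arbitrage-free.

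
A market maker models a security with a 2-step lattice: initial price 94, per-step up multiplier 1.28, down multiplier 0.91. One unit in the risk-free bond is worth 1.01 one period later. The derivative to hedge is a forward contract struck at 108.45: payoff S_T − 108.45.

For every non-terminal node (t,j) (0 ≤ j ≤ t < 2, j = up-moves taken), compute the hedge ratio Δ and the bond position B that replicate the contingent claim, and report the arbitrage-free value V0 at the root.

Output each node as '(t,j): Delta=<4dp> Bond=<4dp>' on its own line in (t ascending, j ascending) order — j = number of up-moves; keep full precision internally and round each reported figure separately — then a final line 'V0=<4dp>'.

No-arbitrage ⇒ martingale measure with p* = (R−d)/(u−d) = 0.2703.
Terminal payoffs: V(2,0)=-30.6086, V(2,1)=1.0412, V(2,2)=45.5596
  t=1,j=0: stock 85.5400 → up 109.4912 (V=1.0412), down 77.8414 (V=-30.6086). Price -21.8362; hedge Δ=1.0000, bond B=-107.3762.
  t=1,j=1: stock 120.3200 → up 154.0096 (V=45.5596), down 109.4912 (V=1.0412). Price 12.9438; hedge Δ=1.0000, bond B=-107.3762.
  t=0,j=0: stock 94.0000 → up 120.3200 (V=12.9438), down 85.5400 (V=-21.8362). Price -12.3131; hedge Δ=1.0000, bond B=-106.3131.
Root portfolio cost Δ·94+B reproduces V0=-12.3131.

(0,0): Delta=1.0000 Bond=-106.3131
(1,0): Delta=1.0000 Bond=-107.3762
(1,1): Delta=1.0000 Bond=-107.3762
V0=-12.3131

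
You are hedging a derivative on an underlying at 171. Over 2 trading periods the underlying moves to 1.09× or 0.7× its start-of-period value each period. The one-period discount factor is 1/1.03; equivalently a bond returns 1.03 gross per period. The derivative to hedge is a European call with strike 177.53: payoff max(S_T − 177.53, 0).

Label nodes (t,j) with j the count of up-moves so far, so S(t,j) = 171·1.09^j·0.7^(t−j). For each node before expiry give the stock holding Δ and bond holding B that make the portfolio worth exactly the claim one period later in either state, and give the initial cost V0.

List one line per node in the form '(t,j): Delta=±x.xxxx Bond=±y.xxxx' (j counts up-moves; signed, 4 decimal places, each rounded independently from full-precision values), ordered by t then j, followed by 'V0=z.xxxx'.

(0,0): Delta=0.3158 Bond=-36.6981
(1,0): Delta=0.0000 Bond=0.0000
(1,1): Delta=0.3527 Bond=-44.6716
V0=17.3005

Under the risk-neutral measure, an up-move has probability p* = (R−d)/(u−d) = 0.8462 and values discount at R = 1.03.
At expiry t=2: V(2,0)=0.0000, V(2,1)=0.0000, V(2,2)=25.6351
Node (1,0) S=119.7000: V=(p*·0.0000+(1−p*)·0.0000)/1.03=0.0000; Δ=(0.0000−0.0000)/(130.4730−83.7900)=0.0000; B=V−Δ·S=0.0000
Node (1,1) S=186.3900: V=(p*·25.6351+(1−p*)·0.0000)/1.03=21.0595; Δ=(25.6351−0.0000)/(203.1651−130.4730)=0.3527; B=V−Δ·S=-44.6716
Node (0,0) S=171.0000: V=(p*·21.0595+(1−p*)·0.0000)/1.03=17.3005; Δ=(21.0595−0.0000)/(186.3900−119.7000)=0.3158; B=V−Δ·S=-36.6981
Self-financing check: at every node Δ·S+B equals the discounted successor values.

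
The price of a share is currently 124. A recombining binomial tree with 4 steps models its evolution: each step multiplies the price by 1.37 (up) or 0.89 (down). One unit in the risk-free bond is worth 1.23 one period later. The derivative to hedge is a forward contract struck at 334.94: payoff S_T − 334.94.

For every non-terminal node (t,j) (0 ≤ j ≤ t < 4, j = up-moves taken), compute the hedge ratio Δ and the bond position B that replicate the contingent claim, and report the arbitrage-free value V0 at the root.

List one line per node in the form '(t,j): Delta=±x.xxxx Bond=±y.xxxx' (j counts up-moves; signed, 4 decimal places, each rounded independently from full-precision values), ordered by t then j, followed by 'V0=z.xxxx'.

(0,0): Delta=1.0000 Bond=-146.3344
(1,0): Delta=1.0000 Bond=-179.9914
(1,1): Delta=1.0000 Bond=-179.9914
(2,0): Delta=1.0000 Bond=-221.3894
(2,1): Delta=1.0000 Bond=-221.3894
(2,2): Delta=1.0000 Bond=-221.3894
(3,0): Delta=1.0000 Bond=-272.3089
(3,1): Delta=1.0000 Bond=-272.3089
(3,2): Delta=1.0000 Bond=-272.3089
(3,3): Delta=1.0000 Bond=-272.3089
V0=-22.3344

Since d<R<u, set p* = (R−d)/(u−d) = 0.7083; price each node as the discounted p*-expectation of its children.
Payoff layer (t=4): V(4,0)=-257.1396, V(4,1)=-215.1799, V(4,2)=-150.5901, V(4,3)=-51.1655, V(4,4)=101.8814
(3,0): S=87.4162. Δ = (V_up−V_dn)/(S_up−S_dn) = (-215.1799−-257.1396)/(119.7601−77.8004) = 1.0000. V = [p*·-215.1799 + (1−p*)·-257.1396]/1.23 = -184.8928. B = V − Δ·S = -272.3089.
(3,1): S=134.5619. Δ = (V_up−V_dn)/(S_up−S_dn) = (-150.5901−-215.1799)/(184.3499−119.7601) = 1.0000. V = [p*·-150.5901 + (1−p*)·-215.1799]/1.23 = -137.7470. B = V − Δ·S = -272.3089.
(3,2): S=207.1347. Δ = (V_up−V_dn)/(S_up−S_dn) = (-51.1655−-150.5901)/(283.7745−184.3499) = 1.0000. V = [p*·-51.1655 + (1−p*)·-150.5901]/1.23 = -65.1743. B = V − Δ·S = -272.3089.
(3,3): S=318.8478. Δ = (V_up−V_dn)/(S_up−S_dn) = (101.8814−-51.1655)/(436.8214−283.7745) = 1.0000. V = [p*·101.8814 + (1−p*)·-51.1655]/1.23 = 46.5388. B = V − Δ·S = -272.3089.
(2,0): S=98.2204. Δ = (V_up−V_dn)/(S_up−S_dn) = (-137.7470−-184.8928)/(134.5619−87.4162) = 1.0000. V = [p*·-137.7470 + (1−p*)·-184.8928]/1.23 = -123.1690. B = V − Δ·S = -221.3894.
(2,1): S=151.1932. Δ = (V_up−V_dn)/(S_up−S_dn) = (-65.1743−-137.7470)/(207.1347−134.5619) = 1.0000. V = [p*·-65.1743 + (1−p*)·-137.7470]/1.23 = -70.1962. B = V − Δ·S = -221.3894.
(2,2): S=232.7356. Δ = (V_up−V_dn)/(S_up−S_dn) = (46.5388−-65.1743)/(318.8478−207.1347) = 1.0000. V = [p*·46.5388 + (1−p*)·-65.1743]/1.23 = 11.3462. B = V − Δ·S = -221.3894.
(1,0): S=110.3600. Δ = (V_up−V_dn)/(S_up−S_dn) = (-70.1962−-123.1690)/(151.1932−98.2204) = 1.0000. V = [p*·-70.1962 + (1−p*)·-123.1690]/1.23 = -69.6314. B = V − Δ·S = -179.9914.
(1,1): S=169.8800. Δ = (V_up−V_dn)/(S_up−S_dn) = (11.3462−-70.1962)/(232.7356−151.1932) = 1.0000. V = [p*·11.3462 + (1−p*)·-70.1962]/1.23 = -10.1114. B = V − Δ·S = -179.9914.
(0,0): S=124.0000. Δ = (V_up−V_dn)/(S_up−S_dn) = (-10.1114−-69.6314)/(169.8800−110.3600) = 1.0000. V = [p*·-10.1114 + (1−p*)·-69.6314]/1.23 = -22.3344. B = V − Δ·S = -146.3344.
The time-0 hedge costs -22.3344, which is the no-arbitrage price.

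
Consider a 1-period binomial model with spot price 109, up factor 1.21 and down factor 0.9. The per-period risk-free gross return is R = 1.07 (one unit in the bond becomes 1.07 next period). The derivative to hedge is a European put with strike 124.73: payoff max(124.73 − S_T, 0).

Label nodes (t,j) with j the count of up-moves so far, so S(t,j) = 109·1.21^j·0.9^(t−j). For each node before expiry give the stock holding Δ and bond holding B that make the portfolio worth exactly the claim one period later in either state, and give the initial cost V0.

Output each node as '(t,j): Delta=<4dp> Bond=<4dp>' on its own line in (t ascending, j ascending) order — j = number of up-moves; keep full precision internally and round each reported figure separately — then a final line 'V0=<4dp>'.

(0,0): Delta=-0.7881 Bond=97.1429
V0=11.2397

Under the risk-neutral measure, an up-move has probability p* = (R−d)/(u−d) = 0.5484 and values discount at R = 1.07.
Payoff layer (t=1): V(1,0)=26.6300, V(1,1)=0.0000
Node (0,0) S=109.0000: V=(p*·0.0000+(1−p*)·26.6300)/1.07=11.2397; Δ=(0.0000−26.6300)/(131.8900−98.1000)=-0.7881; B=V−Δ·S=97.1429
Check: Δ(0,0)·S0 + B(0,0) = 11.2397 = V0.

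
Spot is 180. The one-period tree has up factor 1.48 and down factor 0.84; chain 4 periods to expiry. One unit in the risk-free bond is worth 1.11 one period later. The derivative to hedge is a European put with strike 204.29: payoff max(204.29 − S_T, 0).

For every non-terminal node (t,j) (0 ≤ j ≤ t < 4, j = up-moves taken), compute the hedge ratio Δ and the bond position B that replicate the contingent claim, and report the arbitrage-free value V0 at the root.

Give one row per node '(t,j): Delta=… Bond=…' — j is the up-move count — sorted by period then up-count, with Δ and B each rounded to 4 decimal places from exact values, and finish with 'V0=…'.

No-arbitrage ⇒ martingale measure with p* = (R−d)/(u−d) = 0.4219.
Payoff layer (t=4): V(4,0)=114.6732, V(4,1)=46.3937, V(4,2)=0.0000, V(4,3)=0.0000, V(4,4)=0.0000
Node (3,0) S=106.6867: V=(p*·46.3937+(1−p*)·114.6732)/1.11=77.3583; Δ=(46.3937−114.6732)/(157.8963−89.6168)=-1.0000; B=V−Δ·S=184.0450
Node (3,1) S=187.9718: V=(p*·0.0000+(1−p*)·46.3937)/1.11=24.1634; Δ=(0.0000−46.3937)/(278.1983−157.8963)=-0.3856; B=V−Δ·S=96.6534
Node (3,2) S=331.1885: V=(p*·0.0000+(1−p*)·0.0000)/1.11=0.0000; Δ=(0.0000−0.0000)/(490.1590−278.1983)=0.0000; B=V−Δ·S=0.0000
Node (3,3) S=583.5226: V=(p*·0.0000+(1−p*)·0.0000)/1.11=0.0000; Δ=(0.0000−0.0000)/(863.6134−490.1590)=0.0000; B=V−Δ·S=0.0000
Node (2,0) S=127.0080: V=(p*·24.1634+(1−p*)·77.3583)/1.11=49.4745; Δ=(24.1634−77.3583)/(187.9718−106.6867)=-0.6544; B=V−Δ·S=132.5916
Node (2,1) S=223.7760: V=(p*·0.0000+(1−p*)·24.1634)/1.11=12.5851; Δ=(0.0000−24.1634)/(331.1885−187.9718)=-0.1687; B=V−Δ·S=50.3403
Node (2,2) S=394.2720: V=(p*·0.0000+(1−p*)·0.0000)/1.11=0.0000; Δ=(0.0000−0.0000)/(583.5226−331.1885)=0.0000; B=V−Δ·S=0.0000
Node (1,0) S=151.2000: V=(p*·12.5851+(1−p*)·49.4745)/1.11=30.5512; Δ=(12.5851−49.4745)/(223.7760−127.0080)=-0.3812; B=V−Δ·S=88.1909
Node (1,1) S=266.4000: V=(p*·0.0000+(1−p*)·12.5851)/1.11=6.5547; Δ=(0.0000−12.5851)/(394.2720−223.7760)=-0.0738; B=V−Δ·S=26.2189
Node (0,0) S=180.0000: V=(p*·6.5547+(1−p*)·30.5512)/1.11=18.4033; Δ=(6.5547−30.5512)/(266.4000−151.2000)=-0.2083; B=V−Δ·S=55.8977
Self-financing check: at every node Δ·S+B equals the discounted successor values.

(0,0): Delta=-0.2083 Bond=55.8977
(1,0): Delta=-0.3812 Bond=88.1909
(1,1): Delta=-0.0738 Bond=26.2189
(2,0): Delta=-0.6544 Bond=132.5916
(2,1): Delta=-0.1687 Bond=50.3403
(2,2): Delta=0.0000 Bond=0.0000
(3,0): Delta=-1.0000 Bond=184.0450
(3,1): Delta=-0.3856 Bond=96.6534
(3,2): Delta=0.0000 Bond=0.0000
(3,3): Delta=0.0000 Bond=0.0000
V0=18.4033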